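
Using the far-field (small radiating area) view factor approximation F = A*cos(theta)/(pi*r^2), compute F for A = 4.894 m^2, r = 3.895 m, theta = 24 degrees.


cos(24 deg) = 0.91355
pi*r^2 = 47.661
F = 4.894 * 0.91355 / 47.661 = 0.093806

0.093806


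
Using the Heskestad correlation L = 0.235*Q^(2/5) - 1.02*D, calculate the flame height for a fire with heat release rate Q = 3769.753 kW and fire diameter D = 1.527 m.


Q^(2/5) = 26.948
0.235 * Q^(2/5) = 6.3328
1.02 * D = 1.5575
L = 4.7752 m

4.7752 m


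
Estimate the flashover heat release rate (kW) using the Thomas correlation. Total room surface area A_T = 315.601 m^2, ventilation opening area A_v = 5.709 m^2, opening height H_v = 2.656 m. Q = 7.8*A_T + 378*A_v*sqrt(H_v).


7.8*A_T = 2461.7
sqrt(H_v) = 1.6297
378*A_v*sqrt(H_v) = 3516.9
Q = 2461.7 + 3516.9 = 5978.6 kW

5978.6 kW


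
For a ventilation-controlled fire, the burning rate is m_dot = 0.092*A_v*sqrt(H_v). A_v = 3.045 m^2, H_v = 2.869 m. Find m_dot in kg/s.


sqrt(H_v) = 1.6938
m_dot = 0.092 * 3.045 * 1.6938 = 0.47450 kg/s

0.47450 kg/s


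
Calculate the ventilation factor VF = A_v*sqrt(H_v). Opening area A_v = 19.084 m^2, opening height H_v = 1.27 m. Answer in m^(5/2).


sqrt(H_v) = 1.1269
VF = 19.084 * 1.1269 = 21.507 m^(5/2)

21.507 m^(5/2)


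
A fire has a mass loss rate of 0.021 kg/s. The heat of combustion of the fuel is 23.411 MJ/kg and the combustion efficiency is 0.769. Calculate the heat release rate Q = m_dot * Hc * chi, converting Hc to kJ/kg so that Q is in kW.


Hc = 23.411 MJ/kg = 23.411 * 1000 kJ/kg = 23411 kJ/kg
Q = 0.021 kg/s * 23411 kJ/kg * 0.769 = 378.06 kW

378.06 kW


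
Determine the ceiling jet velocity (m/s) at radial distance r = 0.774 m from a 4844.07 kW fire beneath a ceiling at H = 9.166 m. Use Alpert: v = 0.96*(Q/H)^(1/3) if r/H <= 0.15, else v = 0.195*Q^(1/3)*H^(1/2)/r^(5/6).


r/H = 0.774 / 9.166 = 0.084443
r/H <= 0.15, so v = 0.96*(Q/H)^(1/3)
Q/H = 528.48
(Q/H)^(1/3) = 8.0849
v = 0.96 * 8.0849 = 7.7615 m/s

7.7615 m/s


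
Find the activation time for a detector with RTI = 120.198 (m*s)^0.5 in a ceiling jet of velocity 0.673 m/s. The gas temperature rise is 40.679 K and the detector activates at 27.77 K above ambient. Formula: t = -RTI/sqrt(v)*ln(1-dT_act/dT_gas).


dT_act/dT_gas = 0.68266
ln(1 - 0.68266) = -1.1478
t = -120.198 / sqrt(0.673) * -1.1478 = 168.17 s

168.17 s


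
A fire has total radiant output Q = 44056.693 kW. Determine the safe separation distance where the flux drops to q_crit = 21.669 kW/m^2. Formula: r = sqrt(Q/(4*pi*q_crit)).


4*pi*q_crit = 272.30
Q/(4*pi*q_crit) = 161.79
r = sqrt(161.79) = 12.720 m

12.720 m


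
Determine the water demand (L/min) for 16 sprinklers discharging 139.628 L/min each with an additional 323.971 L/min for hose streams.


Sprinkler demand = 16 * 139.628 = 2234.048 L/min
Total = 2234.048 + 323.971 = 2558.019 L/min

2558.019 L/min


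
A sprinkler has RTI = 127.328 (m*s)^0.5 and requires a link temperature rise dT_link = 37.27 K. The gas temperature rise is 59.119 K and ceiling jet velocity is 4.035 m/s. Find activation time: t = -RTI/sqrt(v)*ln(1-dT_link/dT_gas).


dT_link/dT_gas = 0.63042
ln(1 - 0.63042) = -0.99540
t = -127.328 / sqrt(4.035) * -0.99540 = 63.096 s

63.096 s


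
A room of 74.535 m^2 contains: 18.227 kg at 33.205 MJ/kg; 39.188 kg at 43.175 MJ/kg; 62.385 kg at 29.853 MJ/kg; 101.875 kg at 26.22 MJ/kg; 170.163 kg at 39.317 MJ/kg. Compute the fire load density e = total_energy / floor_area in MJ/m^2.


Total energy = 18.227*33.205 + 39.188*43.175 + 62.385*29.853 + 101.875*26.22 + 170.163*39.317
= 605.2275 + 1691.942 + 1862.379 + 2671.162 + 6690.299
= 13521.01 MJ
e = 13521.01 / 74.535 = 181.40 MJ/m^2

181.40 MJ/m^2


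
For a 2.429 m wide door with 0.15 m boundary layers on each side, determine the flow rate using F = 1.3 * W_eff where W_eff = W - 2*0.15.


W_eff = 2.429 - 0.30 = 2.129 m
F = 1.3 * 2.129 = 2.7677 persons/s

2.7677 persons/s


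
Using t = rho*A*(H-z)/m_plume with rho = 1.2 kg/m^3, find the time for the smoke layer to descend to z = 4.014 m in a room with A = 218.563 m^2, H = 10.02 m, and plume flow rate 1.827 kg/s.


H - z = 6.006 m
t = 1.2 * 218.563 * 6.006 / 1.827 = 862.19 s

862.19 s


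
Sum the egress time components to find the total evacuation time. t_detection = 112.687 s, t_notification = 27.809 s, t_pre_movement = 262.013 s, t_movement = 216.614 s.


Total = 112.687 + 27.809 + 262.013 + 216.614 = 619.123 s

619.123 s


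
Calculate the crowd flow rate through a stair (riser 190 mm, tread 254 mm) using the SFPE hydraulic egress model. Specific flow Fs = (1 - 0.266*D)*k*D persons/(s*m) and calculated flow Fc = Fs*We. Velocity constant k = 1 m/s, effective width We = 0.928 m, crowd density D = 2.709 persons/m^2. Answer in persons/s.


1 - 0.266*D = 1 - 0.266*2.709 = 0.27941
Fs = 0.27941 * 1 * 2.709 = 0.75691 persons/(s*m)
Fc = 0.75691 * 0.928 = 0.70241 persons/s

0.70241 persons/s


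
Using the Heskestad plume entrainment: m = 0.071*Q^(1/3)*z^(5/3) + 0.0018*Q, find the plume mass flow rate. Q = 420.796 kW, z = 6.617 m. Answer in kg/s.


Q^(1/3) = 7.4936
z^(5/3) = 23.322
First term = 0.071 * 7.4936 * 23.322 = 12.408
Second term = 0.0018 * 420.796 = 0.75743
m = 13.166 kg/s

13.166 kg/s


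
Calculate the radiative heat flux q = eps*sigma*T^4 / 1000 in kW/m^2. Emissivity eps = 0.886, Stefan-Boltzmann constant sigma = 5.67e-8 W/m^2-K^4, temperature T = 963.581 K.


T^4 = 8.6209e+11
q = 0.886 * 5.67e-8 * 8.6209e+11 / 1000 = 43.308 kW/m^2

43.308 kW/m^2


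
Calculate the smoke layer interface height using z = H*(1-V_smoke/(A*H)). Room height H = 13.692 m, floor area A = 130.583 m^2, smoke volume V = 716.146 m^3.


V/(A*H) = 0.40054
1 - 0.40054 = 0.59946
z = 13.692 * 0.59946 = 8.2078 m

8.2078 m


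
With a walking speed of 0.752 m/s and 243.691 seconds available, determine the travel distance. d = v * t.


d = 0.752 * 243.691 = 183.26 m

183.26 m


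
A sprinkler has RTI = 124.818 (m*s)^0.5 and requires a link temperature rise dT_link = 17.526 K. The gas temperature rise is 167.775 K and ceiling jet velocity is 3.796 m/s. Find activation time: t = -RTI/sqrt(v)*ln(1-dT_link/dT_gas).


dT_link/dT_gas = 0.10446
ln(1 - 0.10446) = -0.11033
t = -124.818 / sqrt(3.796) * -0.11033 = 7.0682 s

7.0682 s


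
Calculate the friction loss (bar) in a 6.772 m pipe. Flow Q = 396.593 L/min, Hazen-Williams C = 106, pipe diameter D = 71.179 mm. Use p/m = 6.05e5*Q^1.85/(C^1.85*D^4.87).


Q^1.85 = 64112
C^1.85 = 5582.3
D^4.87 = 1.0494e+09
p/m = 0.0066210 bar/m
p_total = 0.0066210 * 6.772 = 0.044837 bar

0.044837 bar


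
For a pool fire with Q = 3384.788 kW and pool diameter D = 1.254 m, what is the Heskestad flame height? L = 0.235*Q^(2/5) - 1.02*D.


Q^(2/5) = 25.811
0.235 * Q^(2/5) = 6.0657
1.02 * D = 1.2791
L = 4.7866 m

4.7866 m


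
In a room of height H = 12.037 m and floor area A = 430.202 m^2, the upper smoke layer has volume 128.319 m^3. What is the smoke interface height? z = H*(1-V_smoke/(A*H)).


V/(A*H) = 0.024780
1 - 0.024780 = 0.97522
z = 12.037 * 0.97522 = 11.739 m

11.739 m


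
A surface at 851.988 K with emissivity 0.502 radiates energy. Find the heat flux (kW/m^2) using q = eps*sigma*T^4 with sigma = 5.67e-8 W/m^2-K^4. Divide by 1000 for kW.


T^4 = 5.2691e+11
q = 0.502 * 5.67e-8 * 5.2691e+11 / 1000 = 14.998 kW/m^2

14.998 kW/m^2


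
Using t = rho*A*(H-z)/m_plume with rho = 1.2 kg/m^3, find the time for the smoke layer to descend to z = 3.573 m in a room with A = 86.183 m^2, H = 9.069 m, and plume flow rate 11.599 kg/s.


H - z = 5.496 m
t = 1.2 * 86.183 * 5.496 / 11.599 = 49.004 s

49.004 s


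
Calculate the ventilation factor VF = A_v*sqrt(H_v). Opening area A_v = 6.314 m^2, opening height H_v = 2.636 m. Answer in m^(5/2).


sqrt(H_v) = 1.6236
VF = 6.314 * 1.6236 = 10.251 m^(5/2)

10.251 m^(5/2)


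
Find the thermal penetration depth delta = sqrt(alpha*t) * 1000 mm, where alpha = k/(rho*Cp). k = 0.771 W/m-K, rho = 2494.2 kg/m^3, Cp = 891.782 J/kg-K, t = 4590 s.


alpha = 0.771 / (2494.2 * 891.782) = 3.4663e-07 m^2/s
alpha * t = 0.0015910
delta = sqrt(0.0015910) * 1000 = 39.888 mm

39.888 mm


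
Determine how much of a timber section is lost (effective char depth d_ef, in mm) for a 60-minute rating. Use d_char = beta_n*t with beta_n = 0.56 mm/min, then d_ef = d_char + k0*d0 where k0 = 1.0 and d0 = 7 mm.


d_char = 0.56 * 60 = 33.6 mm
d_ef = 33.6 + 1.0*7 = 40.6 mm

40.6 mm


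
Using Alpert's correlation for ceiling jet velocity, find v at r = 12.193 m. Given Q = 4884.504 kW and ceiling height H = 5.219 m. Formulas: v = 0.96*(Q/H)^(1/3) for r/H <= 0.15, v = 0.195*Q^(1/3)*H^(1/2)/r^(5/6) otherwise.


r/H = 12.193 / 5.219 = 2.3363
r/H > 0.15, so v = 0.195*Q^(1/3)*H^(1/2)/r^(5/6)
Q^(1/3) = 16.967
H^(1/2) = 2.2845
r^(5/6) = 8.0370
v = 0.195 * 16.967 * 2.2845 / 8.0370 = 0.94047 m/s

0.94047 m/s


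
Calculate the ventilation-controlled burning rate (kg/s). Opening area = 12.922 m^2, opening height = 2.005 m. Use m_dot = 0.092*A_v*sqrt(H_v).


sqrt(H_v) = 1.4160
m_dot = 0.092 * 12.922 * 1.4160 = 1.6834 kg/s

1.6834 kg/s


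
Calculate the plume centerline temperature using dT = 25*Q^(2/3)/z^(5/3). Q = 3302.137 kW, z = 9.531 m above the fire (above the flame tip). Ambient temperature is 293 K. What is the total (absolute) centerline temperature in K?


Q^(2/3) = 221.75
z^(5/3) = 42.845
dT = 25 * 221.75 / 42.845 = 129.39 K
T = 293 + 129.39 = 422.39 K

422.39 K


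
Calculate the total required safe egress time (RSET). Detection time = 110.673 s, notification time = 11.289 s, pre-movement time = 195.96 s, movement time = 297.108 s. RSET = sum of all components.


Total = 110.673 + 11.289 + 195.96 + 297.108 = 615.03 s

615.03 s


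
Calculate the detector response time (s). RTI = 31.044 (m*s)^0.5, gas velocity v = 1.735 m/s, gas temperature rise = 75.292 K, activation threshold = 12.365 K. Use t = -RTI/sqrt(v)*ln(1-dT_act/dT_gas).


dT_act/dT_gas = 0.16423
ln(1 - 0.16423) = -0.17940
t = -31.044 / sqrt(1.735) * -0.17940 = 4.2281 s

4.2281 s


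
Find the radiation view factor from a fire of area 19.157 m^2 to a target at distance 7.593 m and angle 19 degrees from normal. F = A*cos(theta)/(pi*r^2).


cos(19 deg) = 0.94552
pi*r^2 = 181.12
F = 19.157 * 0.94552 / 181.12 = 0.10000

0.10000


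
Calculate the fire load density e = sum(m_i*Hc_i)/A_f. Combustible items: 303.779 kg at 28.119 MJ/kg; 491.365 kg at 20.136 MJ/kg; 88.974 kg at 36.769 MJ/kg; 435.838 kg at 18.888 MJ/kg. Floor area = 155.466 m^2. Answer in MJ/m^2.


Total energy = 303.779*28.119 + 491.365*20.136 + 88.974*36.769 + 435.838*18.888
= 8541.962 + 9894.126 + 3271.485 + 8232.108
= 29939.68 MJ
e = 29939.68 / 155.466 = 192.58 MJ/m^2

192.58 MJ/m^2


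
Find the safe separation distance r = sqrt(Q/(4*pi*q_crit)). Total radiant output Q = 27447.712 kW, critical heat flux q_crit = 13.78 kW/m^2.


4*pi*q_crit = 173.16
Q/(4*pi*q_crit) = 158.51
r = sqrt(158.51) = 12.590 m

12.590 m


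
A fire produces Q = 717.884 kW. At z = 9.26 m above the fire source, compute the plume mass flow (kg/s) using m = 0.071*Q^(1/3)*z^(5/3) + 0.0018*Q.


Q^(1/3) = 8.9540
z^(5/3) = 40.834
First term = 0.071 * 8.9540 * 40.834 = 25.959
Second term = 0.0018 * 717.884 = 1.2922
m = 27.252 kg/s

27.252 kg/s


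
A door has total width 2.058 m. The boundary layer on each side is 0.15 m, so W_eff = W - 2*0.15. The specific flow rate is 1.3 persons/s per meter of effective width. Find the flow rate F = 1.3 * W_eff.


W_eff = 2.058 - 0.30 = 1.758 m
F = 1.3 * 1.758 = 2.2854 persons/s

2.2854 persons/s


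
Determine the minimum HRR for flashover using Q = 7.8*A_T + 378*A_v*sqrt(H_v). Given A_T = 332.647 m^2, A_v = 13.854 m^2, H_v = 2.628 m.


7.8*A_T = 2594.6
sqrt(H_v) = 1.6211
378*A_v*sqrt(H_v) = 8489.5
Q = 2594.6 + 8489.5 = 11084 kW

11084 kW


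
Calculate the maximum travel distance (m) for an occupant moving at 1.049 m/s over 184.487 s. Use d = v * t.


d = 1.049 * 184.487 = 193.53 m

193.53 m


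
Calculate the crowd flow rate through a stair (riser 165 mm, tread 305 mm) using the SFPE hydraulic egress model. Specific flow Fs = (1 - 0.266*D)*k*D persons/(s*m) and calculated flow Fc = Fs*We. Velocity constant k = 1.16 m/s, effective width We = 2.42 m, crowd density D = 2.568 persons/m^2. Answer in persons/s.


1 - 0.266*D = 1 - 0.266*2.568 = 0.31691
Fs = 0.31691 * 1.16 * 2.568 = 0.94404 persons/(s*m)
Fc = 0.94404 * 2.42 = 2.2846 persons/s

2.2846 persons/s


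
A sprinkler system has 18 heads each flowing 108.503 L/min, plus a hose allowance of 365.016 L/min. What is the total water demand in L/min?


Sprinkler demand = 18 * 108.503 = 1953.054 L/min
Total = 1953.054 + 365.016 = 2318.07 L/min

2318.07 L/min


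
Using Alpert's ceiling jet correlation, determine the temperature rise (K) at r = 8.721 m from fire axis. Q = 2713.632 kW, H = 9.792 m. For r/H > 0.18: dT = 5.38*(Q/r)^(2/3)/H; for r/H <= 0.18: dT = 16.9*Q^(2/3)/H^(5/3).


r/H = 8.721 / 9.792 = 0.89062
r/H > 0.18, so dT = 5.38*(Q/r)^(2/3)/H
Q/r = 311.16
(Q/r)^(2/3) = 45.919
dT = 5.38 * 45.919 / 9.792 = 25.229 K

25.229 K


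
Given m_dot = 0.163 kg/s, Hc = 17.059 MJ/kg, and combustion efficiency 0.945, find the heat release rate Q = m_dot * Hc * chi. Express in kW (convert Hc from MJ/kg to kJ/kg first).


Hc = 17.059 MJ/kg = 17.059 * 1000 kJ/kg = 17059 kJ/kg
Q = 0.163 kg/s * 17059 kJ/kg * 0.945 = 2627.7 kW

2627.7 kW


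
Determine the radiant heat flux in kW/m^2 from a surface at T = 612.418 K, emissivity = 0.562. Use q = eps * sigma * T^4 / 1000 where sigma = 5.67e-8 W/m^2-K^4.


T^4 = 1.4067e+11
q = 0.562 * 5.67e-8 * 1.4067e+11 / 1000 = 4.4824 kW/m^2

4.4824 kW/m^2


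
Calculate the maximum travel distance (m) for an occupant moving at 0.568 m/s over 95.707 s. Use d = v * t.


d = 0.568 * 95.707 = 54.362 m

54.362 m


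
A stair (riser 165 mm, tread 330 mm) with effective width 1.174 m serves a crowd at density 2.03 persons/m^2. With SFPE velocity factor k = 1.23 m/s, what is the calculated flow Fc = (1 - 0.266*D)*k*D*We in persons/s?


1 - 0.266*D = 1 - 0.266*2.03 = 0.46002
Fs = 0.46002 * 1.23 * 2.03 = 1.1486 persons/(s*m)
Fc = 1.1486 * 1.174 = 1.3485 persons/s

1.3485 persons/s


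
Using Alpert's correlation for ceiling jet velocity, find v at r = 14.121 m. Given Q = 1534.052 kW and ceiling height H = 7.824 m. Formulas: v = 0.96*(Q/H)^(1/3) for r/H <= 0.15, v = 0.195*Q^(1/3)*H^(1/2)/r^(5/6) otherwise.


r/H = 14.121 / 7.824 = 1.8048
r/H > 0.15, so v = 0.195*Q^(1/3)*H^(1/2)/r^(5/6)
Q^(1/3) = 11.533
H^(1/2) = 2.7971
r^(5/6) = 9.0828
v = 0.195 * 11.533 * 2.7971 / 9.0828 = 0.69259 m/s

0.69259 m/s


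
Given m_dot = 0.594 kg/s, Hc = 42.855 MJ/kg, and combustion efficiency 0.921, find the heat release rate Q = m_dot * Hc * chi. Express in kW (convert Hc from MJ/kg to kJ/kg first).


Hc = 42.855 MJ/kg = 42.855 * 1000 kJ/kg = 42855 kJ/kg
Q = 0.594 kg/s * 42855 kJ/kg * 0.921 = 23445 kW

23445 kW


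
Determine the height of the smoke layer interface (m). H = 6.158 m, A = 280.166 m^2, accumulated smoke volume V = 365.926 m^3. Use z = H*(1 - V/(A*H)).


V/(A*H) = 0.21210
1 - 0.21210 = 0.78790
z = 6.158 * 0.78790 = 4.8519 m

4.8519 m


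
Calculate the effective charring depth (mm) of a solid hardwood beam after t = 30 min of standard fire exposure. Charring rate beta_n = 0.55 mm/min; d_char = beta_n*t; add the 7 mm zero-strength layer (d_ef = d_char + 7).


d_char = 0.55 * 30 = 16.5 mm
d_ef = 16.5 + 1.0*7 = 23.5 mm

23.5 mm


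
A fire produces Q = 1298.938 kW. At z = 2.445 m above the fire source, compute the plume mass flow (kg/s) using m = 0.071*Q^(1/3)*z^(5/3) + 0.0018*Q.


Q^(1/3) = 10.911
z^(5/3) = 4.4374
First term = 0.071 * 10.911 * 4.4374 = 3.4376
Second term = 0.0018 * 1298.938 = 2.3381
m = 5.7757 kg/s

5.7757 kg/s


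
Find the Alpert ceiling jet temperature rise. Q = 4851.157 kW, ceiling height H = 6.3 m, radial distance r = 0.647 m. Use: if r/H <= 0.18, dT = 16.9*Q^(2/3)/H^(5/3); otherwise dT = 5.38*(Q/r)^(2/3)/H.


r/H = 0.647 / 6.3 = 0.10270
r/H <= 0.18, so dT = 16.9*Q^(2/3)/H^(5/3)
Q^(2/3) = 286.57
H^(5/3) = 21.490
dT = 16.9 * 286.57 / 21.490 = 225.36 K

225.36 K


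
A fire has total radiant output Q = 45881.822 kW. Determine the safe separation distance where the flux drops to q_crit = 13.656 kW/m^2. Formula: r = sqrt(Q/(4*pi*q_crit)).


4*pi*q_crit = 171.61
Q/(4*pi*q_crit) = 267.37
r = sqrt(267.37) = 16.351 m

16.351 m


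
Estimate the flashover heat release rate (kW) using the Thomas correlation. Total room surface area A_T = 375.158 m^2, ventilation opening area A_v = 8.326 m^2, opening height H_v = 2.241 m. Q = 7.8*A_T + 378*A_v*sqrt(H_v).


7.8*A_T = 2926.2
sqrt(H_v) = 1.4970
378*A_v*sqrt(H_v) = 4711.4
Q = 2926.2 + 4711.4 = 7637.6 kW

7637.6 kW


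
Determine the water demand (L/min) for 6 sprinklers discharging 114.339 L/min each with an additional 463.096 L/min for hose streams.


Sprinkler demand = 6 * 114.339 = 686.034 L/min
Total = 686.034 + 463.096 = 1149.13 L/min

1149.13 L/min


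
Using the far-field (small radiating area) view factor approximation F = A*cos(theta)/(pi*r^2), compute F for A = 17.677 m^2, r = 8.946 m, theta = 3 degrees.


cos(3 deg) = 0.99863
pi*r^2 = 251.42
F = 17.677 * 0.99863 / 251.42 = 0.070211

0.070211


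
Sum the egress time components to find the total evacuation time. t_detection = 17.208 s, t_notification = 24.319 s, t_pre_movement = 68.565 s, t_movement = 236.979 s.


Total = 17.208 + 24.319 + 68.565 + 236.979 = 347.071 s

347.071 s


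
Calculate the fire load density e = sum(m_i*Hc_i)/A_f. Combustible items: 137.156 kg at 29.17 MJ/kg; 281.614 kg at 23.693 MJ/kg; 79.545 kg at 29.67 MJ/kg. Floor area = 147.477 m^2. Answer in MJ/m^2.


Total energy = 137.156*29.17 + 281.614*23.693 + 79.545*29.67
= 4000.841 + 6672.281 + 2360.100
= 13033.22 MJ
e = 13033.22 / 147.477 = 88.375 MJ/m^2

88.375 MJ/m^2


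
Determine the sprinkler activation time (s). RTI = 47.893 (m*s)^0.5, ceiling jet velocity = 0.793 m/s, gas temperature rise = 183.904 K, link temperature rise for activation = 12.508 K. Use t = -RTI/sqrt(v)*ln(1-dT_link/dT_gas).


dT_link/dT_gas = 0.068014
ln(1 - 0.068014) = -0.070437
t = -47.893 / sqrt(0.793) * -0.070437 = 3.7882 s

3.7882 s


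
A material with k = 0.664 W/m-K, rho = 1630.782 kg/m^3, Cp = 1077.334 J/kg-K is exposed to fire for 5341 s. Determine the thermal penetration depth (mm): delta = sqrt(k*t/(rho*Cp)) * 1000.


alpha = 0.664 / (1630.782 * 1077.334) = 3.7794e-07 m^2/s
alpha * t = 0.0020186
delta = sqrt(0.0020186) * 1000 = 44.929 mm

44.929 mm


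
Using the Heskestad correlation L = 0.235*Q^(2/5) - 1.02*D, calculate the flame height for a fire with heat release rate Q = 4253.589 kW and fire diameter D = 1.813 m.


Q^(2/5) = 28.281
0.235 * Q^(2/5) = 6.6461
1.02 * D = 1.8493
L = 4.7969 m

4.7969 m


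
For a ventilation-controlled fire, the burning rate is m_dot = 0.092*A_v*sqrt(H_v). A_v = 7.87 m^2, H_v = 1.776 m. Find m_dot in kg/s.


sqrt(H_v) = 1.3327
m_dot = 0.092 * 7.87 * 1.3327 = 0.96490 kg/s

0.96490 kg/s


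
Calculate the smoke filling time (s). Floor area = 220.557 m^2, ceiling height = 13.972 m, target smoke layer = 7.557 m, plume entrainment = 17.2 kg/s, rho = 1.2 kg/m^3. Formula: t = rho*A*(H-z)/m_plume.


H - z = 6.415 m
t = 1.2 * 220.557 * 6.415 / 17.2 = 98.712 s

98.712 s


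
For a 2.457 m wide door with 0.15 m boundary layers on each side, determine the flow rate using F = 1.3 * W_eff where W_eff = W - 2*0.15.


W_eff = 2.457 - 0.30 = 2.157 m
F = 1.3 * 2.157 = 2.8041 persons/s

2.8041 persons/s


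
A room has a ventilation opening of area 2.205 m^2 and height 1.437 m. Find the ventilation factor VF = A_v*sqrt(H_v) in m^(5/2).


sqrt(H_v) = 1.1987
VF = 2.205 * 1.1987 = 2.6432 m^(5/2)

2.6432 m^(5/2)


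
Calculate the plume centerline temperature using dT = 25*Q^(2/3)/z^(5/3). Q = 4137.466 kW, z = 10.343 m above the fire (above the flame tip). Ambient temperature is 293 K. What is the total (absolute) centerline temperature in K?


Q^(2/3) = 257.72
z^(5/3) = 49.100
dT = 25 * 257.72 / 49.100 = 131.23 K
T = 293 + 131.23 = 424.23 K

424.23 K


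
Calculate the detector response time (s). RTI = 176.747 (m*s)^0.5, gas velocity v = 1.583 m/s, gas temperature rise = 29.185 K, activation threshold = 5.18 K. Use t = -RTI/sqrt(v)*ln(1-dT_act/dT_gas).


dT_act/dT_gas = 0.17749
ln(1 - 0.17749) = -0.19539
t = -176.747 / sqrt(1.583) * -0.19539 = 27.449 s

27.449 s


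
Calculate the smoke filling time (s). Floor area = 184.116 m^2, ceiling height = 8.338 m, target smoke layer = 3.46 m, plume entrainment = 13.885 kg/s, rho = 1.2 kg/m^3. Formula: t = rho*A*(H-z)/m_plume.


H - z = 4.878 m
t = 1.2 * 184.116 * 4.878 / 13.885 = 77.619 s

77.619 s


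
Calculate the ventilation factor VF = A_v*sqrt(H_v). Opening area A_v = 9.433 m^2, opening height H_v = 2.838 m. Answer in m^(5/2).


sqrt(H_v) = 1.6846
VF = 9.433 * 1.6846 = 15.891 m^(5/2)

15.891 m^(5/2)


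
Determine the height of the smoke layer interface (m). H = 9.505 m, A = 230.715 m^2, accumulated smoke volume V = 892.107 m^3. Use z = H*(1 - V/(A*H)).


V/(A*H) = 0.40681
1 - 0.40681 = 0.59319
z = 9.505 * 0.59319 = 5.6383 m

5.6383 m


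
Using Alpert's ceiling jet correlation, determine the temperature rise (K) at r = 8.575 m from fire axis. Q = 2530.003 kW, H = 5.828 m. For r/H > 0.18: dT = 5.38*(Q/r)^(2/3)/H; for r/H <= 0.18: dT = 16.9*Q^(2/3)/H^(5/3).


r/H = 8.575 / 5.828 = 1.4713
r/H > 0.18, so dT = 5.38*(Q/r)^(2/3)/H
Q/r = 295.04
(Q/r)^(2/3) = 44.319
dT = 5.38 * 44.319 / 5.828 = 40.912 K

40.912 K


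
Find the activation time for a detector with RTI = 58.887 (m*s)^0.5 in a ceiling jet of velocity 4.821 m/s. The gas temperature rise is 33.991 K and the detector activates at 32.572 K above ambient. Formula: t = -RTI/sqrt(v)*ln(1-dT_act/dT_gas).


dT_act/dT_gas = 0.95825
ln(1 - 0.95825) = -3.1761
t = -58.887 / sqrt(4.821) * -3.1761 = 85.183 s

85.183 s


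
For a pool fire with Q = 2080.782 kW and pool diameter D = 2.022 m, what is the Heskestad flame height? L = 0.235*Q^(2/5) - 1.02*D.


Q^(2/5) = 21.247
0.235 * Q^(2/5) = 4.9930
1.02 * D = 2.0624
L = 2.9305 m

2.9305 m


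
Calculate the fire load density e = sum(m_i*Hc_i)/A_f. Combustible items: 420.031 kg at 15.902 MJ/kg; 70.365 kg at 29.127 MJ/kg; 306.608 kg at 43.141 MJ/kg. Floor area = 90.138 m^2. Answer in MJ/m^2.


Total energy = 420.031*15.902 + 70.365*29.127 + 306.608*43.141
= 6679.333 + 2049.521 + 13227.38
= 21956.23 MJ
e = 21956.23 / 90.138 = 243.58 MJ/m^2

243.58 MJ/m^2


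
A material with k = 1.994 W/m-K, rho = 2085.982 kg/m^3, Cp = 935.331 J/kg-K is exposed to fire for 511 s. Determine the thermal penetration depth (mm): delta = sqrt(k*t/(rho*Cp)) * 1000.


alpha = 1.994 / (2085.982 * 935.331) = 1.0220e-06 m^2/s
alpha * t = 0.00052224
delta = sqrt(0.00052224) * 1000 = 22.853 mm

22.853 mm


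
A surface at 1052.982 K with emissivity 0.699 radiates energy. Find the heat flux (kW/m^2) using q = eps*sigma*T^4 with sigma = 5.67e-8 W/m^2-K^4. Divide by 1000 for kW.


T^4 = 1.2294e+12
q = 0.699 * 5.67e-8 * 1.2294e+12 / 1000 = 48.724 kW/m^2

48.724 kW/m^2


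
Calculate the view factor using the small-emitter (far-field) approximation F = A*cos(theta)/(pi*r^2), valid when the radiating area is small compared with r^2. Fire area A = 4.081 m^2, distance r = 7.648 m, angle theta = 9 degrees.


cos(9 deg) = 0.98769
pi*r^2 = 183.76
F = 4.081 * 0.98769 / 183.76 = 0.021935

0.021935


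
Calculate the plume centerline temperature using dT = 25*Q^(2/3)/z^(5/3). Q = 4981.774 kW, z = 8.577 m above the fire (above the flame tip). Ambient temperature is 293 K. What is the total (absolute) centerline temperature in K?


Q^(2/3) = 291.69
z^(5/3) = 35.938
dT = 25 * 291.69 / 35.938 = 202.91 K
T = 293 + 202.91 = 495.91 K

495.91 K


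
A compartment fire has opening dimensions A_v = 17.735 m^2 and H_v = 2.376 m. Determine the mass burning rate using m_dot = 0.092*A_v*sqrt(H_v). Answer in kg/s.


sqrt(H_v) = 1.5414
m_dot = 0.092 * 17.735 * 1.5414 = 2.5150 kg/s

2.5150 kg/s


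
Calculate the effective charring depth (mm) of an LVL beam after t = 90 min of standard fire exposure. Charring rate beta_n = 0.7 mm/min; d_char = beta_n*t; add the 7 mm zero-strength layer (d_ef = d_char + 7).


d_char = 0.7 * 90 = 63 mm
d_ef = 63 + 1.0*7 = 70 mm

70 mm


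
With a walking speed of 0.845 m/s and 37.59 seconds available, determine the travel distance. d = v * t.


d = 0.845 * 37.59 = 31.764 m

31.764 m


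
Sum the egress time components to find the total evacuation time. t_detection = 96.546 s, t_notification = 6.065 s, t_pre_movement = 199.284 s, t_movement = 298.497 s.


Total = 96.546 + 6.065 + 199.284 + 298.497 = 600.392 s

600.392 s


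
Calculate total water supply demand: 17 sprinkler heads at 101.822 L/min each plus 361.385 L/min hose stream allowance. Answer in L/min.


Sprinkler demand = 17 * 101.822 = 1730.974 L/min
Total = 1730.974 + 361.385 = 2092.359 L/min

2092.359 L/min


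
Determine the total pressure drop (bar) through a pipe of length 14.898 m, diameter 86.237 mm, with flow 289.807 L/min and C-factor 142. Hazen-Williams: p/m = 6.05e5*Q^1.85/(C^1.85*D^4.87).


Q^1.85 = 35884
C^1.85 = 9588.1
D^4.87 = 2.6719e+09
p/m = 0.00084741 bar/m
p_total = 0.00084741 * 14.898 = 0.012625 bar

0.012625 bar


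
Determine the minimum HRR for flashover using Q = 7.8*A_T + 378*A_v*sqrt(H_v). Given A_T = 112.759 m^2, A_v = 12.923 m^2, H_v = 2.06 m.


7.8*A_T = 879.52
sqrt(H_v) = 1.4353
378*A_v*sqrt(H_v) = 7011.1
Q = 879.52 + 7011.1 = 7890.7 kW

7890.7 kW


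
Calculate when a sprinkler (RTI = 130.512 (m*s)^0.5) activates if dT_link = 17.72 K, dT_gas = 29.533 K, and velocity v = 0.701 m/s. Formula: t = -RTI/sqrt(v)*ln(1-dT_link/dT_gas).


dT_link/dT_gas = 0.60001
ln(1 - 0.60001) = -0.91631
t = -130.512 / sqrt(0.701) * -0.91631 = 142.83 s

142.83 s


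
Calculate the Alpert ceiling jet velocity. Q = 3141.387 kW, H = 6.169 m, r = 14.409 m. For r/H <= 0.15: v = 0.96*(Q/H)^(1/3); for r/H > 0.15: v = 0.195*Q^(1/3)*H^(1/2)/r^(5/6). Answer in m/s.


r/H = 14.409 / 6.169 = 2.3357
r/H > 0.15, so v = 0.195*Q^(1/3)*H^(1/2)/r^(5/6)
Q^(1/3) = 14.646
H^(1/2) = 2.4837
r^(5/6) = 9.2369
v = 0.195 * 14.646 * 2.4837 / 9.2369 = 0.76793 m/s

0.76793 m/s


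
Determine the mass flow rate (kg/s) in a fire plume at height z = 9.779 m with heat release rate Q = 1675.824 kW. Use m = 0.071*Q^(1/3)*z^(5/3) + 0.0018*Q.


Q^(1/3) = 11.878
z^(5/3) = 44.719
First term = 0.071 * 11.878 * 44.719 = 37.713
Second term = 0.0018 * 1675.824 = 3.0165
m = 40.730 kg/s

40.730 kg/s


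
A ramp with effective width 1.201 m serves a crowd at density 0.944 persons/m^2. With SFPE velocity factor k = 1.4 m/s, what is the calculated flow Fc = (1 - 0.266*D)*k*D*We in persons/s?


1 - 0.266*D = 1 - 0.266*0.944 = 0.74890
Fs = 0.74890 * 1.4 * 0.944 = 0.98974 persons/(s*m)
Fc = 0.98974 * 1.201 = 1.1887 persons/s

1.1887 persons/s


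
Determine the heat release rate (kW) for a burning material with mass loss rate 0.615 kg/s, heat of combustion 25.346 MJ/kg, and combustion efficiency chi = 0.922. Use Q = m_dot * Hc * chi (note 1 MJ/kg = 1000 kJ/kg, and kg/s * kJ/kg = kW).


Hc = 25.346 MJ/kg = 25.346 * 1000 kJ/kg = 25346 kJ/kg
Q = 0.615 kg/s * 25346 kJ/kg * 0.922 = 14372 kW

14372 kW


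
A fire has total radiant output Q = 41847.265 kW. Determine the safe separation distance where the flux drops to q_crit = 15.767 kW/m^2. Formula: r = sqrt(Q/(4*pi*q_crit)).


4*pi*q_crit = 198.13
Q/(4*pi*q_crit) = 211.21
r = sqrt(211.21) = 14.533 m

14.533 m


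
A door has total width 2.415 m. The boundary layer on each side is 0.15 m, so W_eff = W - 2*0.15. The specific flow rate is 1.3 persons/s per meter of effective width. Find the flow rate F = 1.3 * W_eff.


W_eff = 2.415 - 0.30 = 2.115 m
F = 1.3 * 2.115 = 2.7495 persons/s

2.7495 persons/s


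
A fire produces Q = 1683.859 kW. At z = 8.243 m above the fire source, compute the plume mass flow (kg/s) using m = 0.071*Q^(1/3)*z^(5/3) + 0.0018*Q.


Q^(1/3) = 11.897
z^(5/3) = 33.636
First term = 0.071 * 11.897 * 33.636 = 28.412
Second term = 0.0018 * 1683.859 = 3.0309
m = 31.443 kg/s

31.443 kg/s


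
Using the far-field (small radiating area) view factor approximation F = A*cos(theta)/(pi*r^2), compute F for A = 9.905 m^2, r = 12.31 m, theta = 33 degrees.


cos(33 deg) = 0.83867
pi*r^2 = 476.06
F = 9.905 * 0.83867 / 476.06 = 0.017449

0.017449


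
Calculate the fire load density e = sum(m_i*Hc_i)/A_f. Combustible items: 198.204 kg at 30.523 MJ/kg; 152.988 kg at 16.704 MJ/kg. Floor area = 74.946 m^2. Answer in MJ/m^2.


Total energy = 198.204*30.523 + 152.988*16.704
= 6049.781 + 2555.512
= 8605.292 MJ
e = 8605.292 / 74.946 = 114.82 MJ/m^2

114.82 MJ/m^2


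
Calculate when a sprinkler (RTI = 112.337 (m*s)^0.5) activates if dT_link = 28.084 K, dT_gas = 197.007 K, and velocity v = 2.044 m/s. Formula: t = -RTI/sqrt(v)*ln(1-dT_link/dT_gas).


dT_link/dT_gas = 0.14255
ln(1 - 0.14255) = -0.15380
t = -112.337 / sqrt(2.044) * -0.15380 = 12.084 s

12.084 s


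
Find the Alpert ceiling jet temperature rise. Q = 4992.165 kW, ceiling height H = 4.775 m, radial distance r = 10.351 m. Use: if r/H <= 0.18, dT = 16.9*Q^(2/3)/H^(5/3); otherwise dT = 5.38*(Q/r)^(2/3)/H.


r/H = 10.351 / 4.775 = 2.1677
r/H > 0.18, so dT = 5.38*(Q/r)^(2/3)/H
Q/r = 482.29
(Q/r)^(2/3) = 61.499
dT = 5.38 * 61.499 / 4.775 = 69.292 K

69.292 K


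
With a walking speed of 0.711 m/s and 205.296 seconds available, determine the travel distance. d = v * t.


d = 0.711 * 205.296 = 145.97 m

145.97 m


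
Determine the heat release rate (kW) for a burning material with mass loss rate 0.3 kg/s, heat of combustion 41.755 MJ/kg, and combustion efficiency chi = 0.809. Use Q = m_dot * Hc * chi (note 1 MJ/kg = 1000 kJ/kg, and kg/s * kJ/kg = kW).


Hc = 41.755 MJ/kg = 41.755 * 1000 kJ/kg = 41755 kJ/kg
Q = 0.3 kg/s * 41755 kJ/kg * 0.809 = 10134 kW

10134 kW


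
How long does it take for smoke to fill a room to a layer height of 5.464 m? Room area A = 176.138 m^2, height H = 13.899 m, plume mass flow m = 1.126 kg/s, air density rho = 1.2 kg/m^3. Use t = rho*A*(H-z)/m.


H - z = 8.435 m
t = 1.2 * 176.138 * 8.435 / 1.126 = 1583.4 s

1583.4 s


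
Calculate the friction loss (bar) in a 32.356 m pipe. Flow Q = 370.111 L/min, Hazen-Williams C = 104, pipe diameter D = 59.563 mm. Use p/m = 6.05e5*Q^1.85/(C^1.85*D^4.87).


Q^1.85 = 56418
C^1.85 = 5389.0
D^4.87 = 4.4069e+08
p/m = 0.014372 bar/m
p_total = 0.014372 * 32.356 = 0.46503 bar

0.46503 bar


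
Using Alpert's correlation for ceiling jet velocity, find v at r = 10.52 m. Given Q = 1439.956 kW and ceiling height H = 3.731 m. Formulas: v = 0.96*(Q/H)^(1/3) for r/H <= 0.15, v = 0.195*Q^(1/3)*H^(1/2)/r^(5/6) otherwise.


r/H = 10.52 / 3.731 = 2.8196
r/H > 0.15, so v = 0.195*Q^(1/3)*H^(1/2)/r^(5/6)
Q^(1/3) = 11.292
H^(1/2) = 1.9316
r^(5/6) = 7.1069
v = 0.195 * 11.292 * 1.9316 / 7.1069 = 0.59848 m/s

0.59848 m/s


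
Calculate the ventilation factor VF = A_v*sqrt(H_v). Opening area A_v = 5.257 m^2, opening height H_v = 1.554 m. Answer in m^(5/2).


sqrt(H_v) = 1.2466
VF = 5.257 * 1.2466 = 6.5534 m^(5/2)

6.5534 m^(5/2)


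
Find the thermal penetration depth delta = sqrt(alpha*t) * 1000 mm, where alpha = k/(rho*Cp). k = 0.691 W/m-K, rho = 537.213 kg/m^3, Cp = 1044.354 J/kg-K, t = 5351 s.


alpha = 0.691 / (537.213 * 1044.354) = 1.2316e-06 m^2/s
alpha * t = 0.0065905
delta = sqrt(0.0065905) * 1000 = 81.182 mm

81.182 mm


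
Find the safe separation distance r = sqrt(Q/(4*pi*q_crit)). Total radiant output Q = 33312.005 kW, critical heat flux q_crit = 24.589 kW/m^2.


4*pi*q_crit = 308.99
Q/(4*pi*q_crit) = 107.81
r = sqrt(107.81) = 10.383 m

10.383 m


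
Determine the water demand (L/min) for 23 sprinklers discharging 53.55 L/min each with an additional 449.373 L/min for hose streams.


Sprinkler demand = 23 * 53.55 = 1231.65 L/min
Total = 1231.65 + 449.373 = 1681.023 L/min

1681.023 L/min


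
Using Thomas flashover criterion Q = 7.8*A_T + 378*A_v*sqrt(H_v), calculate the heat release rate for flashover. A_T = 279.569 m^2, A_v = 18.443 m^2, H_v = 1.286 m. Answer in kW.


7.8*A_T = 2180.6
sqrt(H_v) = 1.1340
378*A_v*sqrt(H_v) = 7905.8
Q = 2180.6 + 7905.8 = 10086 kW

10086 kW


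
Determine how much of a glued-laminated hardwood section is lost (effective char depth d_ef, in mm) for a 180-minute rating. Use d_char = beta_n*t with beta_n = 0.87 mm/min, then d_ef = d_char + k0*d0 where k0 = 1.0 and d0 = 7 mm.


d_char = 0.87 * 180 = 156.6 mm
d_ef = 156.6 + 1.0*7 = 163.6 mm

163.6 mm


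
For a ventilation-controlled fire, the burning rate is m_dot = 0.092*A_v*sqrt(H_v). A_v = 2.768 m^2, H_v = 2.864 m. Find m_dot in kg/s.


sqrt(H_v) = 1.6923
m_dot = 0.092 * 2.768 * 1.6923 = 0.43096 kg/s

0.43096 kg/s


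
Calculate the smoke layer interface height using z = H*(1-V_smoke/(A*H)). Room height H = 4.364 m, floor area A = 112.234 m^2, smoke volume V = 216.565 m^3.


V/(A*H) = 0.44216
1 - 0.44216 = 0.55784
z = 4.364 * 0.55784 = 2.4344 m

2.4344 m


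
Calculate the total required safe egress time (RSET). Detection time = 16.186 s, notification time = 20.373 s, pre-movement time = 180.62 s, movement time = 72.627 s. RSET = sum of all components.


Total = 16.186 + 20.373 + 180.62 + 72.627 = 289.806 s

289.806 s


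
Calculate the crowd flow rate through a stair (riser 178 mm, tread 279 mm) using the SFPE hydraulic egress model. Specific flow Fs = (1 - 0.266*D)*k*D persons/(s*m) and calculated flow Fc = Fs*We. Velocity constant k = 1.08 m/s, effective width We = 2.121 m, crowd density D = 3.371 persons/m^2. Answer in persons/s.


1 - 0.266*D = 1 - 0.266*3.371 = 0.10331
Fs = 0.10331 * 1.08 * 3.371 = 0.37613 persons/(s*m)
Fc = 0.37613 * 2.121 = 0.79778 persons/s

0.79778 persons/s


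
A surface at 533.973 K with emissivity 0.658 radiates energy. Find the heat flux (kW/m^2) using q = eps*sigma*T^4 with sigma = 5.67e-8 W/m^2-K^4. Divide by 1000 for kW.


T^4 = 8.1298e+10
q = 0.658 * 5.67e-8 * 8.1298e+10 / 1000 = 3.0331 kW/m^2

3.0331 kW/m^2


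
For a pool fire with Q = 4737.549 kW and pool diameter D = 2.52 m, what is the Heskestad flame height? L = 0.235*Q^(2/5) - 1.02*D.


Q^(2/5) = 29.527
0.235 * Q^(2/5) = 6.9389
1.02 * D = 2.5704
L = 4.3685 m

4.3685 m


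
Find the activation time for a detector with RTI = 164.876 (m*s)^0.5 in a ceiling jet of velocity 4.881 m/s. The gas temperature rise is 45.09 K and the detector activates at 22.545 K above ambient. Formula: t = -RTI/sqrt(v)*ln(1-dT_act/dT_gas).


dT_act/dT_gas = 0.5
ln(1 - 0.5) = -0.69315
t = -164.876 / sqrt(4.881) * -0.69315 = 51.728 s

51.728 s


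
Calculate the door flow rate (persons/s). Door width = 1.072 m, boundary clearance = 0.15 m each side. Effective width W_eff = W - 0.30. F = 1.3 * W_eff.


W_eff = 1.072 - 0.30 = 0.772 m
F = 1.3 * 0.772 = 1.0036 persons/s

1.0036 persons/s


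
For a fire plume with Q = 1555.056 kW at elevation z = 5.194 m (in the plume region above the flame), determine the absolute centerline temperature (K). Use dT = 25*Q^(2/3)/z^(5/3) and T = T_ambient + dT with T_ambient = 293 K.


Q^(2/3) = 134.22
z^(5/3) = 15.578
dT = 25 * 134.22 / 15.578 = 215.41 K
T = 293 + 215.41 = 508.41 K

508.41 K


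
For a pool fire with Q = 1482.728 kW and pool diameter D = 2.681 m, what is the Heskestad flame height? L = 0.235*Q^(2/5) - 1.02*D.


Q^(2/5) = 18.553
0.235 * Q^(2/5) = 4.3601
1.02 * D = 2.7346
L = 1.6254 m

1.6254 m


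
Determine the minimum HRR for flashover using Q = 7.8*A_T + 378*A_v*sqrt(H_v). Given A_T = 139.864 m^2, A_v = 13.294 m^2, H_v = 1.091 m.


7.8*A_T = 1090.9
sqrt(H_v) = 1.0445
378*A_v*sqrt(H_v) = 5248.8
Q = 1090.9 + 5248.8 = 6339.7 kW

6339.7 kW


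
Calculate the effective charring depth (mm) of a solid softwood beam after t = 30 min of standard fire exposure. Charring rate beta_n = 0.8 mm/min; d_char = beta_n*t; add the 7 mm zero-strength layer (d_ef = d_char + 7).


d_char = 0.8 * 30 = 24 mm
d_ef = 24 + 1.0*7 = 31 mm

31 mm


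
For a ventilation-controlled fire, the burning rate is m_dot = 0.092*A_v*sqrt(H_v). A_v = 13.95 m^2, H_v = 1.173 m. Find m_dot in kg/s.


sqrt(H_v) = 1.0831
m_dot = 0.092 * 13.95 * 1.0831 = 1.3900 kg/s

1.3900 kg/s


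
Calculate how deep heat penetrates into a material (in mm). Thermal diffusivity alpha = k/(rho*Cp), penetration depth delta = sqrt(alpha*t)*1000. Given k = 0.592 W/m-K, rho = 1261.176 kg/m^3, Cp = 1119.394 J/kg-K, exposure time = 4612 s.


alpha = 0.592 / (1261.176 * 1119.394) = 4.1934e-07 m^2/s
alpha * t = 0.0019340
delta = sqrt(0.0019340) * 1000 = 43.977 mm

43.977 mm


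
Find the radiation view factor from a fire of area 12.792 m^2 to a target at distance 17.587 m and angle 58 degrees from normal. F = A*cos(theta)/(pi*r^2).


cos(58 deg) = 0.52992
pi*r^2 = 971.70
F = 12.792 * 0.52992 / 971.70 = 0.0069761

0.0069761


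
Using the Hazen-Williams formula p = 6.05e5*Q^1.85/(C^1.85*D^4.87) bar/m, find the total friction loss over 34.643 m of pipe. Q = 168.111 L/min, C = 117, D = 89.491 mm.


Q^1.85 = 13102
C^1.85 = 6701.1
D^4.87 = 3.2001e+09
p/m = 0.00036966 bar/m
p_total = 0.00036966 * 34.643 = 0.012806 bar

0.012806 bar


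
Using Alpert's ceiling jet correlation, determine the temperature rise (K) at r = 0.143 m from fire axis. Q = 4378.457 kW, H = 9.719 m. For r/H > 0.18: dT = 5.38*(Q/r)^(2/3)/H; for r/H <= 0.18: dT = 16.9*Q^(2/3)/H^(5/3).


r/H = 0.143 / 9.719 = 0.014713
r/H <= 0.18, so dT = 16.9*Q^(2/3)/H^(5/3)
Q^(2/3) = 267.64
H^(5/3) = 44.263
dT = 16.9 * 267.64 / 44.263 = 102.19 K

102.19 K


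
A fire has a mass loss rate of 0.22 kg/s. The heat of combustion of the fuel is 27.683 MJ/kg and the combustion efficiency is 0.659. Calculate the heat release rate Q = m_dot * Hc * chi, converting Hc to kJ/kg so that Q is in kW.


Hc = 27.683 MJ/kg = 27.683 * 1000 kJ/kg = 27683 kJ/kg
Q = 0.22 kg/s * 27683 kJ/kg * 0.659 = 4013.5 kW

4013.5 kW


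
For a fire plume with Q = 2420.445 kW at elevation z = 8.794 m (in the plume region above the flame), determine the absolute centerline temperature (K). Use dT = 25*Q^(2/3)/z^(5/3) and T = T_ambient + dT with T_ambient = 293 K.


Q^(2/3) = 180.27
z^(5/3) = 37.467
dT = 25 * 180.27 / 37.467 = 120.29 K
T = 293 + 120.29 = 413.29 K

413.29 K


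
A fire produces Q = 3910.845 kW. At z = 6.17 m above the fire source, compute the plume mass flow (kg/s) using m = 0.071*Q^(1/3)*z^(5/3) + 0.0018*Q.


Q^(1/3) = 15.755
z^(5/3) = 20.756
First term = 0.071 * 15.755 * 20.756 = 23.218
Second term = 0.0018 * 3910.845 = 7.0395
m = 30.257 kg/s

30.257 kg/s


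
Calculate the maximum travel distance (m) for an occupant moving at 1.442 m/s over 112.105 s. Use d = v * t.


d = 1.442 * 112.105 = 161.66 m

161.66 m


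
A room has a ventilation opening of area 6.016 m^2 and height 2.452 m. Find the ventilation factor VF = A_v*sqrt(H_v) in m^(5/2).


sqrt(H_v) = 1.5659
VF = 6.016 * 1.5659 = 9.4204 m^(5/2)

9.4204 m^(5/2)


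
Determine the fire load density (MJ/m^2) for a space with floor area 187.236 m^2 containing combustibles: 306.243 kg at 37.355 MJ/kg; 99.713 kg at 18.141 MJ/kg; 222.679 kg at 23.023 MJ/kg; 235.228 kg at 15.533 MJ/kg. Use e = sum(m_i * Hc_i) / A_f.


Total energy = 306.243*37.355 + 99.713*18.141 + 222.679*23.023 + 235.228*15.533
= 11439.71 + 1808.894 + 5126.739 + 3653.797
= 22029.14 MJ
e = 22029.14 / 187.236 = 117.65 MJ/m^2

117.65 MJ/m^2


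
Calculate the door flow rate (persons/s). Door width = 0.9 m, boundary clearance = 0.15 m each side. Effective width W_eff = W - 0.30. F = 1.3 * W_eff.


W_eff = 0.9 - 0.30 = 0.6 m
F = 1.3 * 0.6 = 0.78 persons/s

0.78 persons/s
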